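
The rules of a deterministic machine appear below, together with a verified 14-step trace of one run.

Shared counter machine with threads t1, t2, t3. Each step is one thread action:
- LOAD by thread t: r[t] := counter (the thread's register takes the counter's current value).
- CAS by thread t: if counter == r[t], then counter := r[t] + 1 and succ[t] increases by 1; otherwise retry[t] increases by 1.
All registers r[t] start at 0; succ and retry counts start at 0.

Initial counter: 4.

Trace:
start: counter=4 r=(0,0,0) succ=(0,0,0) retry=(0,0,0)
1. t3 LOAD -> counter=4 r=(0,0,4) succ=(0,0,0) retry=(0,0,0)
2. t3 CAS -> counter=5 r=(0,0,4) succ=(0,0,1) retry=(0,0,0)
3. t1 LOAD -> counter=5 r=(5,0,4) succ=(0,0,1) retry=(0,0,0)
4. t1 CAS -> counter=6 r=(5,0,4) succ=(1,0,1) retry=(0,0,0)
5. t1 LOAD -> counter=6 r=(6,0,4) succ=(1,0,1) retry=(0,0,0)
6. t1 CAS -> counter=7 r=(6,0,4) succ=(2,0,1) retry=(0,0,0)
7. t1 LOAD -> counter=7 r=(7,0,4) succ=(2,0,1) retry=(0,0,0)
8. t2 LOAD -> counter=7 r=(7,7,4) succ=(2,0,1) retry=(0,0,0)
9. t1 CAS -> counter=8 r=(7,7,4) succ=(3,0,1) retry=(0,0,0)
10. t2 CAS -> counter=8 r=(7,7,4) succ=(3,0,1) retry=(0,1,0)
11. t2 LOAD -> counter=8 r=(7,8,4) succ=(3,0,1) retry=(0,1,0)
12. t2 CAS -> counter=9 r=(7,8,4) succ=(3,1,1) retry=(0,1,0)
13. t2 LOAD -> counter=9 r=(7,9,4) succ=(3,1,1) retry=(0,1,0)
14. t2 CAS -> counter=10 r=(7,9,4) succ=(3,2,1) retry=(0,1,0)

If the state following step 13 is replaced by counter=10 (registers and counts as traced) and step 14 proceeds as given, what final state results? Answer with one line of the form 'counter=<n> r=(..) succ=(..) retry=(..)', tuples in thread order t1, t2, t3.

counter=10 r=(7,9,4) succ=(3,1,1) retry=(0,2,0)

state after step 13 := counter=10 r=(7,9,4) succ=(3,1,1) retry=(0,1,0)
14. t2 CAS -> counter=10 r=(7,9,4) succ=(3,1,1) retry=(0,2,0)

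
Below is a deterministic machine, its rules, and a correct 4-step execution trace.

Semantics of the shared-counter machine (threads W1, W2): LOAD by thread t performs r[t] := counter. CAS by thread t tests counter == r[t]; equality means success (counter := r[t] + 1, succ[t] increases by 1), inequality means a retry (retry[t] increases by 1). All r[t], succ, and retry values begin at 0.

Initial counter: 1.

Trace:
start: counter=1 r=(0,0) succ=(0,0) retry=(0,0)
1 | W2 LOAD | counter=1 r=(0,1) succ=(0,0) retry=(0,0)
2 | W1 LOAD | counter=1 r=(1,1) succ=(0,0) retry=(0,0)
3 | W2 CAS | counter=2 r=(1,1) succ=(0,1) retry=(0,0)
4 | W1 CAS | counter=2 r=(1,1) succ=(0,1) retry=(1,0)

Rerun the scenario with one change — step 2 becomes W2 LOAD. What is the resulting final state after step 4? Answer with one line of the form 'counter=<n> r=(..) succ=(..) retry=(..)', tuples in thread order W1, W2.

counter=2 r=(0,1) succ=(0,1) retry=(1,0)

(re-executing from step 2 with the substitution; state before step 2: counter=1 r=(0,1) succ=(0,0) retry=(0,0))
2 | W2 LOAD | counter=1 r=(0,1) succ=(0,0) retry=(0,0)
3 | W2 CAS | counter=2 r=(0,1) succ=(0,1) retry=(0,0)
4 | W1 CAS | counter=2 r=(0,1) succ=(0,1) retry=(1,0)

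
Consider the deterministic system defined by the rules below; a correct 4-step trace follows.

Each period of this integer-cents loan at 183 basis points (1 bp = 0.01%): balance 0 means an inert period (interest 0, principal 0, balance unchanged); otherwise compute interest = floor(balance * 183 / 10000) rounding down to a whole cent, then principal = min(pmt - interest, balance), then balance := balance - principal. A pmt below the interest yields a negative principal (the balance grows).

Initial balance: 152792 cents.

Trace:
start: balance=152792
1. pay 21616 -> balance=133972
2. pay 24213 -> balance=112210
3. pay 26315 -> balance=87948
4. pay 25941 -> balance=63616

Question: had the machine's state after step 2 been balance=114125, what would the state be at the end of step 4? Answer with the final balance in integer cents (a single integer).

65602

state after step 2 := balance=114125
3. pay 26315 -> balance=89898
4. pay 25941 -> balance=65602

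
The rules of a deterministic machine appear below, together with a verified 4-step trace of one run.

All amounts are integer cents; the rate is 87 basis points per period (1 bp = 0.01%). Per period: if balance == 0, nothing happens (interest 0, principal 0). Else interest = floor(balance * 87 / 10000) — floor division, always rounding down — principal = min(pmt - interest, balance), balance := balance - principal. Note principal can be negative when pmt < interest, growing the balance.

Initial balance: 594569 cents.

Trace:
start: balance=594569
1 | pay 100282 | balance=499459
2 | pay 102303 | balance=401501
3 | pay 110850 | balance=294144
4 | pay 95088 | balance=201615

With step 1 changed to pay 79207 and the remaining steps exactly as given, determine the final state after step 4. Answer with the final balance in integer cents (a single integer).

(re-executing from step 1 with the substitution; state before step 1: balance=594569)
1 | pay 79207 | balance=520534
2 | pay 102303 | balance=422759
3 | pay 110850 | balance=315587
4 | pay 95088 | balance=223244

223244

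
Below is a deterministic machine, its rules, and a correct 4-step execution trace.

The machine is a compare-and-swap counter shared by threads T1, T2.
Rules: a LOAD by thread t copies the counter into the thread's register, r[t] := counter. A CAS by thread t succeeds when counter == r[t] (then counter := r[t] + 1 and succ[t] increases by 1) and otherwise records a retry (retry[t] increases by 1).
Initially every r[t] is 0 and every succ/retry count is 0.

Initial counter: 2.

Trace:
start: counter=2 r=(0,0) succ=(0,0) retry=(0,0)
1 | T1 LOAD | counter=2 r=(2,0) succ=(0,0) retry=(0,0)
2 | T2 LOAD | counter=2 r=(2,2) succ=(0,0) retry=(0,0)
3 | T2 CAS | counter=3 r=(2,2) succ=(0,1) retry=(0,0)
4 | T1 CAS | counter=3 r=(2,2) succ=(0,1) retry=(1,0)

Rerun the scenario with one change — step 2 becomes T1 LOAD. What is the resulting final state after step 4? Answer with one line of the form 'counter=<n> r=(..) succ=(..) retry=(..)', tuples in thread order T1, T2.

counter=3 r=(2,0) succ=(1,0) retry=(0,1)

(re-executing from step 2 with the substitution; state before step 2: counter=2 r=(2,0) succ=(0,0) retry=(0,0))
2 | T1 LOAD | counter=2 r=(2,0) succ=(0,0) retry=(0,0)
3 | T2 CAS | counter=2 r=(2,0) succ=(0,0) retry=(0,1)
4 | T1 CAS | counter=3 r=(2,0) succ=(1,0) retry=(0,1)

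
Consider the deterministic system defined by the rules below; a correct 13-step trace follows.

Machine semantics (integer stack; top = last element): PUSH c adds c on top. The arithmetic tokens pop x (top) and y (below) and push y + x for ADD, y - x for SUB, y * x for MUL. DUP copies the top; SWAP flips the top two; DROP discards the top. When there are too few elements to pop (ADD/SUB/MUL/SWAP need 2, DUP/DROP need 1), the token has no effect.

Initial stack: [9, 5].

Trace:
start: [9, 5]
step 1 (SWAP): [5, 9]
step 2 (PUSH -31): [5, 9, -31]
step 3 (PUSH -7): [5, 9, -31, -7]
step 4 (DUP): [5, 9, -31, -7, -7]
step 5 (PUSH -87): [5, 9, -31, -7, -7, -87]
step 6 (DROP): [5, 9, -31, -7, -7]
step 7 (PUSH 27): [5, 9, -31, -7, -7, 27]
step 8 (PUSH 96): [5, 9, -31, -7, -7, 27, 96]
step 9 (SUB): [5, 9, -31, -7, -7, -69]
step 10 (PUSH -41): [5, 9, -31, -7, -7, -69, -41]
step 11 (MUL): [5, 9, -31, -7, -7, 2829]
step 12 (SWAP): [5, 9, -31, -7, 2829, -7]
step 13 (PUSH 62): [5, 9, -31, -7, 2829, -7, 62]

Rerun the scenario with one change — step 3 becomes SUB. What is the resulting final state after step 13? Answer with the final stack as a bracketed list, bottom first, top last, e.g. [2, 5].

(re-executing from step 3 with the substitution; state before step 3: [5, 9, -31])
step 3 (SUB): [5, 40]
step 4 (DUP): [5, 40, 40]
step 5 (PUSH -87): [5, 40, 40, -87]
step 6 (DROP): [5, 40, 40]
step 7 (PUSH 27): [5, 40, 40, 27]
step 8 (PUSH 96): [5, 40, 40, 27, 96]
step 9 (SUB): [5, 40, 40, -69]
step 10 (PUSH -41): [5, 40, 40, -69, -41]
step 11 (MUL): [5, 40, 40, 2829]
step 12 (SWAP): [5, 40, 2829, 40]
step 13 (PUSH 62): [5, 40, 2829, 40, 62]

[5, 40, 2829, 40, 62]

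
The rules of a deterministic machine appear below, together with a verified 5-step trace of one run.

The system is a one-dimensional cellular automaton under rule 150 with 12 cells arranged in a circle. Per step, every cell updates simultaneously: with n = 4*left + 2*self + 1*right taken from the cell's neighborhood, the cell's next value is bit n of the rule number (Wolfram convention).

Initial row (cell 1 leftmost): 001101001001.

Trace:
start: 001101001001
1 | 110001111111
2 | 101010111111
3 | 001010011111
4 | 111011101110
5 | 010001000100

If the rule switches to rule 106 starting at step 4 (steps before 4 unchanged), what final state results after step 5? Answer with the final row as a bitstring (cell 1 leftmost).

(re-executing steps 4..5 under rule 106; state before step 4: 001010011111)
4 | 010100110001
5 | 101001110010

101001110010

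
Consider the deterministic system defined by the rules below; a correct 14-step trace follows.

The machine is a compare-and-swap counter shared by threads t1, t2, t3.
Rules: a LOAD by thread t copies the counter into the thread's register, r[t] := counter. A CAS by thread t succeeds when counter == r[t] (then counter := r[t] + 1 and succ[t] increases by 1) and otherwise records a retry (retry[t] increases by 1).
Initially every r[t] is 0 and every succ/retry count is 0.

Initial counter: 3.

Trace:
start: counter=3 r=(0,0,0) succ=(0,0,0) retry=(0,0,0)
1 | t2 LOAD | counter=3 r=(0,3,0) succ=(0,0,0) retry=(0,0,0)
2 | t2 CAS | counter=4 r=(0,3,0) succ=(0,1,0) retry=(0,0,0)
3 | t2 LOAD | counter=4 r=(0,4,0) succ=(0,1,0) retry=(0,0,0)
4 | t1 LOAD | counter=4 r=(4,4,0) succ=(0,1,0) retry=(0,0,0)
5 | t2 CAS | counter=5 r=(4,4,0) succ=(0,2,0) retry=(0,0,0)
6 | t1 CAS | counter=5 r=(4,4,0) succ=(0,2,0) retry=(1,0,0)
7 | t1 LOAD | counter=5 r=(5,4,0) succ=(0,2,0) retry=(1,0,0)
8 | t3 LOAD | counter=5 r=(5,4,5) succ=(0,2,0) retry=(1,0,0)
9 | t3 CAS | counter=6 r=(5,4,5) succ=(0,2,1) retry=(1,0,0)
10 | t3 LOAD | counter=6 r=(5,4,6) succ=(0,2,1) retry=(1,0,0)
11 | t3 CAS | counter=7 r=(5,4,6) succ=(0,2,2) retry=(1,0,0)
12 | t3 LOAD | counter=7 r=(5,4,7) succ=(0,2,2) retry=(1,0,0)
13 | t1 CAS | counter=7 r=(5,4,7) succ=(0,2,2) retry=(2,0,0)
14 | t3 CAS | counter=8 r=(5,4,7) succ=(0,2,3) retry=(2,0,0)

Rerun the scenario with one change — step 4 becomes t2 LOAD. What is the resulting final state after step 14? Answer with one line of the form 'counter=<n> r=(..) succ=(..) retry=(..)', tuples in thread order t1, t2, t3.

(re-executing from step 4 with the substitution; state before step 4: counter=4 r=(0,4,0) succ=(0,1,0) retry=(0,0,0))
4 | t2 LOAD | counter=4 r=(0,4,0) succ=(0,1,0) retry=(0,0,0)
5 | t2 CAS | counter=5 r=(0,4,0) succ=(0,2,0) retry=(0,0,0)
6 | t1 CAS | counter=5 r=(0,4,0) succ=(0,2,0) retry=(1,0,0)
7 | t1 LOAD | counter=5 r=(5,4,0) succ=(0,2,0) retry=(1,0,0)
8 | t3 LOAD | counter=5 r=(5,4,5) succ=(0,2,0) retry=(1,0,0)
9 | t3 CAS | counter=6 r=(5,4,5) succ=(0,2,1) retry=(1,0,0)
10 | t3 LOAD | counter=6 r=(5,4,6) succ=(0,2,1) retry=(1,0,0)
11 | t3 CAS | counter=7 r=(5,4,6) succ=(0,2,2) retry=(1,0,0)
12 | t3 LOAD | counter=7 r=(5,4,7) succ=(0,2,2) retry=(1,0,0)
13 | t1 CAS | counter=7 r=(5,4,7) succ=(0,2,2) retry=(2,0,0)
14 | t3 CAS | counter=8 r=(5,4,7) succ=(0,2,3) retry=(2,0,0)

counter=8 r=(5,4,7) succ=(0,2,3) retry=(2,0,0)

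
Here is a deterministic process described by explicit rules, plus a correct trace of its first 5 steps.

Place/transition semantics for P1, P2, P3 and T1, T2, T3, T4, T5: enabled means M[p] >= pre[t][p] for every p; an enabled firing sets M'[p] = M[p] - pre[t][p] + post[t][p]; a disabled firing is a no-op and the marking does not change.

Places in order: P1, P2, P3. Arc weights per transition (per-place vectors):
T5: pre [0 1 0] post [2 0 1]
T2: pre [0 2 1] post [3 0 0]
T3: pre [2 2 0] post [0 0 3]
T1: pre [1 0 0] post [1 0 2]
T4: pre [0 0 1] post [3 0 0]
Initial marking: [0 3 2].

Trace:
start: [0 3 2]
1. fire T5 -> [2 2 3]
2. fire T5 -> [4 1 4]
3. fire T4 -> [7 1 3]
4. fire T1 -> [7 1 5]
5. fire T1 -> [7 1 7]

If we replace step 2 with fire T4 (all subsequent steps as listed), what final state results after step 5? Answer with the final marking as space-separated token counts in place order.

(re-executing from step 2 with the substitution; state before step 2: [2 2 3])
2. fire T4 -> [5 2 2]
3. fire T4 -> [8 2 1]
4. fire T1 -> [8 2 3]
5. fire T1 -> [8 2 5]

8 2 5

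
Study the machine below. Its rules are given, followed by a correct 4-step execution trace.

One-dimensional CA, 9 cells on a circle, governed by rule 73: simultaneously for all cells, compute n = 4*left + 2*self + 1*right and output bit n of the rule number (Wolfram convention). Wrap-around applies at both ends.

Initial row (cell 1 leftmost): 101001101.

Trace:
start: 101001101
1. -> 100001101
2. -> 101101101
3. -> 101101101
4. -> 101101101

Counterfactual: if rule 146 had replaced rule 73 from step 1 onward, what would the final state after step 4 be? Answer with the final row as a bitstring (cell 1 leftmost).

(re-executing steps 1..4 under rule 146; state before step 1: 101001101)
1. -> 000110000
2. -> 001001000
3. -> 010110100
4. -> 100000010

100000010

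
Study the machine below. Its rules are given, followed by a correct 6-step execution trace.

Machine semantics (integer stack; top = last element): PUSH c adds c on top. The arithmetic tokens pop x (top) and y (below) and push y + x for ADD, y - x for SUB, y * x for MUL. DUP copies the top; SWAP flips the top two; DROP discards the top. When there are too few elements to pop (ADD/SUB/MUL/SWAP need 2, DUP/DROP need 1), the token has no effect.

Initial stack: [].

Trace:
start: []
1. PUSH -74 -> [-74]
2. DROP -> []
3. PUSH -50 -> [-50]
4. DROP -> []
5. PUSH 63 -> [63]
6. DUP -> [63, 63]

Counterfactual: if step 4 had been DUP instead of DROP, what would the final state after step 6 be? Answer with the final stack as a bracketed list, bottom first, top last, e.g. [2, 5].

[-50, -50, 63, 63]

(re-executing from step 4 with the substitution; state before step 4: [-50])
4. DUP -> [-50, -50]
5. PUSH 63 -> [-50, -50, 63]
6. DUP -> [-50, -50, 63, 63]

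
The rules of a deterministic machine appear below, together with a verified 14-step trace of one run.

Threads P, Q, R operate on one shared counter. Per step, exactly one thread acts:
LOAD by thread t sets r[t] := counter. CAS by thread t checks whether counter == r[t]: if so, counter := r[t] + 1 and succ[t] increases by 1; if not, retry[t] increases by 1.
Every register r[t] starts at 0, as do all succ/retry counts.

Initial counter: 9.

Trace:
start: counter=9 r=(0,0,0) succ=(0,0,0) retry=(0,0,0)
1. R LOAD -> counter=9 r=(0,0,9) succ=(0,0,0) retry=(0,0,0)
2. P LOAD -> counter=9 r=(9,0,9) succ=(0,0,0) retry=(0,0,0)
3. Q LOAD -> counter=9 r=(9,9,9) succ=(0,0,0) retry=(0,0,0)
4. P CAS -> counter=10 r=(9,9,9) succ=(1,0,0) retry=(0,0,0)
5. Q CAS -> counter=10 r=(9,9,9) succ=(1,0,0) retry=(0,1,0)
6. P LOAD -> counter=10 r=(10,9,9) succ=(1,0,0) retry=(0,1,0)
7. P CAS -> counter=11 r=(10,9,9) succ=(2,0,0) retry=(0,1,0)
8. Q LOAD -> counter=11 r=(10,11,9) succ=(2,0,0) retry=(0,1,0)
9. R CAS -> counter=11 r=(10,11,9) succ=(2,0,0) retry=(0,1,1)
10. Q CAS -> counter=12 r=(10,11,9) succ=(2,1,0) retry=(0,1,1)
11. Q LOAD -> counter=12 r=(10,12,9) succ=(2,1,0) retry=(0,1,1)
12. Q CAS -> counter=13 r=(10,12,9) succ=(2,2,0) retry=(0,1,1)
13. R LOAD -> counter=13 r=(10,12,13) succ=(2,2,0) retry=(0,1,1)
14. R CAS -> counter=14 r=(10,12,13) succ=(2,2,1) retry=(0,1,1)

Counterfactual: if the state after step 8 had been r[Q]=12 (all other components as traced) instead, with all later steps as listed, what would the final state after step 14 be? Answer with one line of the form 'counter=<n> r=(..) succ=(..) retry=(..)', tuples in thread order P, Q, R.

state after step 8 := counter=11 r=(10,12,9) succ=(2,0,0) retry=(0,1,0)
9. R CAS -> counter=11 r=(10,12,9) succ=(2,0,0) retry=(0,1,1)
10. Q CAS -> counter=11 r=(10,12,9) succ=(2,0,0) retry=(0,2,1)
11. Q LOAD -> counter=11 r=(10,11,9) succ=(2,0,0) retry=(0,2,1)
12. Q CAS -> counter=12 r=(10,11,9) succ=(2,1,0) retry=(0,2,1)
13. R LOAD -> counter=12 r=(10,11,12) succ=(2,1,0) retry=(0,2,1)
14. R CAS -> counter=13 r=(10,11,12) succ=(2,1,1) retry=(0,2,1)

counter=13 r=(10,11,12) succ=(2,1,1) retry=(0,2,1)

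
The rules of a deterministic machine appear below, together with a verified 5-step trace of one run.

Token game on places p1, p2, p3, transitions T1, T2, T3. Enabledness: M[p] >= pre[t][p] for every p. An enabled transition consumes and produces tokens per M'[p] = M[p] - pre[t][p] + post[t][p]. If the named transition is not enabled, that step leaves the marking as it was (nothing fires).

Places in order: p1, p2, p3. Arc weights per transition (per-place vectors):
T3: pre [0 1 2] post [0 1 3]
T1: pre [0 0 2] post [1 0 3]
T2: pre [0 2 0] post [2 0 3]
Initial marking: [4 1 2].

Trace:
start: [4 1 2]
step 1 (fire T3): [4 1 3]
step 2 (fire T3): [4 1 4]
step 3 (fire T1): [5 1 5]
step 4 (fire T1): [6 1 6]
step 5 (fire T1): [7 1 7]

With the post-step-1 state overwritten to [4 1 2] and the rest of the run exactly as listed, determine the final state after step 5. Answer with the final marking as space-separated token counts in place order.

7 1 6

state after step 1 := [4 1 2]
step 2 (fire T3): [4 1 3]
step 3 (fire T1): [5 1 4]
step 4 (fire T1): [6 1 5]
step 5 (fire T1): [7 1 6]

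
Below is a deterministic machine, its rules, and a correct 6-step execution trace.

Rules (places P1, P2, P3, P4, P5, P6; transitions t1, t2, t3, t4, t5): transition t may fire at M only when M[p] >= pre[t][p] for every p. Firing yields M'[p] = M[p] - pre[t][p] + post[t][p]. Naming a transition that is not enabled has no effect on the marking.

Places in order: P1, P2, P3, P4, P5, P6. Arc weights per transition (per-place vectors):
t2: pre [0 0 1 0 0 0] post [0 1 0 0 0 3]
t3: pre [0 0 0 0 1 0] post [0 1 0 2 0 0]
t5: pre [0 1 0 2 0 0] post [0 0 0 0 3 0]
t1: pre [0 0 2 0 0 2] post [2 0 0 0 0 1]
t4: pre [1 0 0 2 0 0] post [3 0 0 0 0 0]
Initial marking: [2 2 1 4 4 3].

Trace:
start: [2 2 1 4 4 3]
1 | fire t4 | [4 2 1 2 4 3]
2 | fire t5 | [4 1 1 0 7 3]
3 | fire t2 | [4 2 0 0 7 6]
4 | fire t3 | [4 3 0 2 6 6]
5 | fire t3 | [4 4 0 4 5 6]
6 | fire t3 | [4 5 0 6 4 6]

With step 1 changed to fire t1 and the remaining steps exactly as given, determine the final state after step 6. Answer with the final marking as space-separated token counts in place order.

2 5 0 8 4 6

(re-executing from step 1 with the substitution; state before step 1: [2 2 1 4 4 3])
1 | fire t1 | [2 2 1 4 4 3]
2 | fire t5 | [2 1 1 2 7 3]
3 | fire t2 | [2 2 0 2 7 6]
4 | fire t3 | [2 3 0 4 6 6]
5 | fire t3 | [2 4 0 6 5 6]
6 | fire t3 | [2 5 0 8 4 6]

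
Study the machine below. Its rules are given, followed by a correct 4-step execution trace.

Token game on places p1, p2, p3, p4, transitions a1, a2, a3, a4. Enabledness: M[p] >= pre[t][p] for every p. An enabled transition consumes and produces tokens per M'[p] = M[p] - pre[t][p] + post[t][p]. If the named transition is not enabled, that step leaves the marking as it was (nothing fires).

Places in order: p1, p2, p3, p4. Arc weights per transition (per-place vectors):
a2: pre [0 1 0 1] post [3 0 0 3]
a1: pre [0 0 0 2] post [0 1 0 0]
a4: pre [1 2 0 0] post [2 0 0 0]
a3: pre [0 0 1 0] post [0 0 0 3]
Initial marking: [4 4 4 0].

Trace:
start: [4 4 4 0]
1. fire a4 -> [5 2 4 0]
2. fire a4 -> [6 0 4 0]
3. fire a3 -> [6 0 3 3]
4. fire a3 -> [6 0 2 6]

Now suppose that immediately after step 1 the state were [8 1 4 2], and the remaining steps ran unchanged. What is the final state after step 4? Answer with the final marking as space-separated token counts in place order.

8 1 2 8

state after step 1 := [8 1 4 2]
2. fire a4 -> [8 1 4 2]
3. fire a3 -> [8 1 3 5]
4. fire a3 -> [8 1 2 8]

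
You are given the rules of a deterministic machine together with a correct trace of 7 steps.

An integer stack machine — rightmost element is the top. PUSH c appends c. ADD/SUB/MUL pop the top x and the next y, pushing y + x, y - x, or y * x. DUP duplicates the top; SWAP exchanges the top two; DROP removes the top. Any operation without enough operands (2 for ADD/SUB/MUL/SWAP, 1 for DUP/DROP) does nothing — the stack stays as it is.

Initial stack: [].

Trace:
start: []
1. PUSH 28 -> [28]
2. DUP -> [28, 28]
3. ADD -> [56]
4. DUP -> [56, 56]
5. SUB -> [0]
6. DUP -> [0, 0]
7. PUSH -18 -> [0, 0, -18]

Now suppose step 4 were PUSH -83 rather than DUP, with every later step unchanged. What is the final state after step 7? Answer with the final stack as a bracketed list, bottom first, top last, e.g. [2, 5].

(re-executing from step 4 with the substitution; state before step 4: [56])
4. PUSH -83 -> [56, -83]
5. SUB -> [139]
6. DUP -> [139, 139]
7. PUSH -18 -> [139, 139, -18]

[139, 139, -18]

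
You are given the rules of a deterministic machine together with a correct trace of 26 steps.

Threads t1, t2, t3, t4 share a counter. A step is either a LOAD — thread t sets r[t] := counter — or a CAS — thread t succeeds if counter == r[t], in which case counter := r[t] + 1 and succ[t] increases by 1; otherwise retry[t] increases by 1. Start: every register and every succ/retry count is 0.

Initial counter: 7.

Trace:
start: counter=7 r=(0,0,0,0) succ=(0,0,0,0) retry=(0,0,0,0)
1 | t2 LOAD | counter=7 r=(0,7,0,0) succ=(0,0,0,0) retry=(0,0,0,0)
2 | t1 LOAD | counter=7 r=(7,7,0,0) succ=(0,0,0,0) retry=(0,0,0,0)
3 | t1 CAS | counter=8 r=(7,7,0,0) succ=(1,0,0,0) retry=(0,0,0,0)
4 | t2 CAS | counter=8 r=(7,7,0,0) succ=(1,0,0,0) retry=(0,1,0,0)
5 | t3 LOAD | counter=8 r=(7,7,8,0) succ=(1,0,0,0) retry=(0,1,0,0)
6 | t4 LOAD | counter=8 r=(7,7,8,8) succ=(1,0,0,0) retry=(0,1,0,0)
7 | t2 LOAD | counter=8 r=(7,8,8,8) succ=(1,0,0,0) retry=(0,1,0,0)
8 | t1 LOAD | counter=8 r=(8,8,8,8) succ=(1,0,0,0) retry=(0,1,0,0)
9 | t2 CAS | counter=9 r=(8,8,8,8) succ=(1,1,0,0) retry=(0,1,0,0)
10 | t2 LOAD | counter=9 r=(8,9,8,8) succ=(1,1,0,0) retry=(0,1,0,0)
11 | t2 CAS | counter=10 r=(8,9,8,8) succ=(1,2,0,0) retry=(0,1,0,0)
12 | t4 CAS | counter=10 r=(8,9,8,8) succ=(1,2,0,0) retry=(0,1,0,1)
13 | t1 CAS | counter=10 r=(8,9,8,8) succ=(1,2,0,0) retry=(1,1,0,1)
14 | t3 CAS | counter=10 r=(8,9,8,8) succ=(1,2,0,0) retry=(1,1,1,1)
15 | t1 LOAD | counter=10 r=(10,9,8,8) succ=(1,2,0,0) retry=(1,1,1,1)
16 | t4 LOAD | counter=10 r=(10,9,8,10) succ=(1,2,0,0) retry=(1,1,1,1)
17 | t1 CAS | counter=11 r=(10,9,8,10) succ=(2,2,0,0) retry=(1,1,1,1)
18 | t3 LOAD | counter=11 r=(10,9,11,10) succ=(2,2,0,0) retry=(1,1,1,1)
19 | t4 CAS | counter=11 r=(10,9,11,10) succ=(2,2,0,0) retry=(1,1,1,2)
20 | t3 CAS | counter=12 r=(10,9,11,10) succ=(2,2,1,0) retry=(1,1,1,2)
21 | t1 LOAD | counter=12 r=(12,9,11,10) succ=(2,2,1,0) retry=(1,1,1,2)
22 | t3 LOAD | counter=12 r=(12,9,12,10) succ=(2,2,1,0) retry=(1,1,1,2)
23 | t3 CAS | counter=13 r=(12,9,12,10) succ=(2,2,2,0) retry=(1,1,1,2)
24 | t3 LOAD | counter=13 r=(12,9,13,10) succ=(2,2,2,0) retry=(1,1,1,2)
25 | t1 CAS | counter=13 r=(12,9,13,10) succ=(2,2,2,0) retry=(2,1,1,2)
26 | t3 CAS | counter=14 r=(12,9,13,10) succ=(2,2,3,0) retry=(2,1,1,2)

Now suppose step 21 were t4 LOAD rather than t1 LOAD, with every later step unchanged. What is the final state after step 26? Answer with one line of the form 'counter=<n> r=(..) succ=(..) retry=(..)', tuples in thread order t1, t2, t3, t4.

(re-executing from step 21 with the substitution; state before step 21: counter=12 r=(10,9,11,10) succ=(2,2,1,0) retry=(1,1,1,2))
21 | t4 LOAD | counter=12 r=(10,9,11,12) succ=(2,2,1,0) retry=(1,1,1,2)
22 | t3 LOAD | counter=12 r=(10,9,12,12) succ=(2,2,1,0) retry=(1,1,1,2)
23 | t3 CAS | counter=13 r=(10,9,12,12) succ=(2,2,2,0) retry=(1,1,1,2)
24 | t3 LOAD | counter=13 r=(10,9,13,12) succ=(2,2,2,0) retry=(1,1,1,2)
25 | t1 CAS | counter=13 r=(10,9,13,12) succ=(2,2,2,0) retry=(2,1,1,2)
26 | t3 CAS | counter=14 r=(10,9,13,12) succ=(2,2,3,0) retry=(2,1,1,2)

counter=14 r=(10,9,13,12) succ=(2,2,3,0) retry=(2,1,1,2)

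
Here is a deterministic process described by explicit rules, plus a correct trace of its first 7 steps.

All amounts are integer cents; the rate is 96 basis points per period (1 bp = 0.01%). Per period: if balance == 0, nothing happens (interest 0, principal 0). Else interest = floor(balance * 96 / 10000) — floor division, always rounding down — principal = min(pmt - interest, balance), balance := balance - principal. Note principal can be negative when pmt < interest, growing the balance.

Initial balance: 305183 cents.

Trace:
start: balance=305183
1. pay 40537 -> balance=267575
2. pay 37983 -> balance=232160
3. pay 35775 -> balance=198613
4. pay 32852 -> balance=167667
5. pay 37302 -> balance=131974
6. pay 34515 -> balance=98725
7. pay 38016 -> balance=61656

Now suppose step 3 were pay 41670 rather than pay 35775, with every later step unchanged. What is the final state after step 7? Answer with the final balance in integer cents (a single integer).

(re-executing from step 3 with the substitution; state before step 3: balance=232160)
3. pay 41670 -> balance=192718
4. pay 32852 -> balance=161716
5. pay 37302 -> balance=125966
6. pay 34515 -> balance=92660
7. pay 38016 -> balance=55533

55533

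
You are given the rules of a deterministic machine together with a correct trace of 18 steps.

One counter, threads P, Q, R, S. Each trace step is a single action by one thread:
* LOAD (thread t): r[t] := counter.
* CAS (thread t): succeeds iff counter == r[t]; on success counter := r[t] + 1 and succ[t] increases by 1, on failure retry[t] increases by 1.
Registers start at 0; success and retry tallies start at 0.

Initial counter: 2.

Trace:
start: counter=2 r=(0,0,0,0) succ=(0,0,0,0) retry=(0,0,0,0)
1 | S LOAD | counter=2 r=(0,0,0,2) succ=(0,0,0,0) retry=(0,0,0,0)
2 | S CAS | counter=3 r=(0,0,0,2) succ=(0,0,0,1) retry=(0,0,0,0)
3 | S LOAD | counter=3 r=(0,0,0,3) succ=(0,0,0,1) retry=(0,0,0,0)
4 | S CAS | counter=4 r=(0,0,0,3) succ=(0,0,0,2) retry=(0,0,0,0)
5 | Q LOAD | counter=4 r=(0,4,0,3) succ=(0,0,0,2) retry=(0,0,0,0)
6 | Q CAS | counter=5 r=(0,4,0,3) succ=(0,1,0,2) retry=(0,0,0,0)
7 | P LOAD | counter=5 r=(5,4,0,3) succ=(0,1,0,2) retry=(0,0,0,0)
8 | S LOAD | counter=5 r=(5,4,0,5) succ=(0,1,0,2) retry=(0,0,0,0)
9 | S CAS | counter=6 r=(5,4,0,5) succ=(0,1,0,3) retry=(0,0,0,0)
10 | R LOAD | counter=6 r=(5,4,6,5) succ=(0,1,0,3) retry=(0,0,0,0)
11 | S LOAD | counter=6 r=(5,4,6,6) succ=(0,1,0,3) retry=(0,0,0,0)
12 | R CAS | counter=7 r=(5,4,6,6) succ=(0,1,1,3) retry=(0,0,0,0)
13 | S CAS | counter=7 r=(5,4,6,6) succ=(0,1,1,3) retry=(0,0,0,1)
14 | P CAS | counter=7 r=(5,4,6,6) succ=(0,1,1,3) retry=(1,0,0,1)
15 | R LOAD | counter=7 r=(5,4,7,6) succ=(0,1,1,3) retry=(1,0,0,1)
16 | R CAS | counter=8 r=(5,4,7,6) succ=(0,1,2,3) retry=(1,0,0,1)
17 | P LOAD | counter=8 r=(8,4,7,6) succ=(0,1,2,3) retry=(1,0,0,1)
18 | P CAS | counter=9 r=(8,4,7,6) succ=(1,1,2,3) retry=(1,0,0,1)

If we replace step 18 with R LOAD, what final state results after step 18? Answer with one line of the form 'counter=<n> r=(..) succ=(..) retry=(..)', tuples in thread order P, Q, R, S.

(re-executing from step 18 with the substitution; state before step 18: counter=8 r=(8,4,7,6) succ=(0,1,2,3) retry=(1,0,0,1))
18 | R LOAD | counter=8 r=(8,4,8,6) succ=(0,1,2,3) retry=(1,0,0,1)

counter=8 r=(8,4,8,6) succ=(0,1,2,3) retry=(1,0,0,1)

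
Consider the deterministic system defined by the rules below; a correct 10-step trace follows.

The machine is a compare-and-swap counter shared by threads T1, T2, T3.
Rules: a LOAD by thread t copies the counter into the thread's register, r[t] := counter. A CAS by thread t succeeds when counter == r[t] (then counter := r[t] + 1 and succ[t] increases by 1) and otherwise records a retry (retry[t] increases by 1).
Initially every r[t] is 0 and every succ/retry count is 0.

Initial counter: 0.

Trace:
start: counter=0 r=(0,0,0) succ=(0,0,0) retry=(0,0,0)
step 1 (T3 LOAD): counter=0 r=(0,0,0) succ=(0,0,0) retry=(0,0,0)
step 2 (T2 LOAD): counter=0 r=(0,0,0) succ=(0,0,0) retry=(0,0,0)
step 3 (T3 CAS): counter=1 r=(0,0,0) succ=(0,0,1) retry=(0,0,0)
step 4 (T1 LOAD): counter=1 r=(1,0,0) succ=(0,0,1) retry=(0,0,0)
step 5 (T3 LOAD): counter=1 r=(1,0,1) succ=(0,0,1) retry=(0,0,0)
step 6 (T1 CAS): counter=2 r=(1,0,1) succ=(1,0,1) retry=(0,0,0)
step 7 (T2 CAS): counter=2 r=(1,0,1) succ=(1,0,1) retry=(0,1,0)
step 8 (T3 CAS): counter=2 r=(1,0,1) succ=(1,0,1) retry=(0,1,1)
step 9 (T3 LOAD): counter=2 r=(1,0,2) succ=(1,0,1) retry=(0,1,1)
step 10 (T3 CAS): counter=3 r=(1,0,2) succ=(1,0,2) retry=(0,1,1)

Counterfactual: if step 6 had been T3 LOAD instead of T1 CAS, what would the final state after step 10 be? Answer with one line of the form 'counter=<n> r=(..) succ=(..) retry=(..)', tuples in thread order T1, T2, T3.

counter=3 r=(1,0,2) succ=(0,0,3) retry=(0,1,0)

(re-executing from step 6 with the substitution; state before step 6: counter=1 r=(1,0,1) succ=(0,0,1) retry=(0,0,0))
step 6 (T3 LOAD): counter=1 r=(1,0,1) succ=(0,0,1) retry=(0,0,0)
step 7 (T2 CAS): counter=1 r=(1,0,1) succ=(0,0,1) retry=(0,1,0)
step 8 (T3 CAS): counter=2 r=(1,0,1) succ=(0,0,2) retry=(0,1,0)
step 9 (T3 LOAD): counter=2 r=(1,0,2) succ=(0,0,2) retry=(0,1,0)
step 10 (T3 CAS): counter=3 r=(1,0,2) succ=(0,0,3) retry=(0,1,0)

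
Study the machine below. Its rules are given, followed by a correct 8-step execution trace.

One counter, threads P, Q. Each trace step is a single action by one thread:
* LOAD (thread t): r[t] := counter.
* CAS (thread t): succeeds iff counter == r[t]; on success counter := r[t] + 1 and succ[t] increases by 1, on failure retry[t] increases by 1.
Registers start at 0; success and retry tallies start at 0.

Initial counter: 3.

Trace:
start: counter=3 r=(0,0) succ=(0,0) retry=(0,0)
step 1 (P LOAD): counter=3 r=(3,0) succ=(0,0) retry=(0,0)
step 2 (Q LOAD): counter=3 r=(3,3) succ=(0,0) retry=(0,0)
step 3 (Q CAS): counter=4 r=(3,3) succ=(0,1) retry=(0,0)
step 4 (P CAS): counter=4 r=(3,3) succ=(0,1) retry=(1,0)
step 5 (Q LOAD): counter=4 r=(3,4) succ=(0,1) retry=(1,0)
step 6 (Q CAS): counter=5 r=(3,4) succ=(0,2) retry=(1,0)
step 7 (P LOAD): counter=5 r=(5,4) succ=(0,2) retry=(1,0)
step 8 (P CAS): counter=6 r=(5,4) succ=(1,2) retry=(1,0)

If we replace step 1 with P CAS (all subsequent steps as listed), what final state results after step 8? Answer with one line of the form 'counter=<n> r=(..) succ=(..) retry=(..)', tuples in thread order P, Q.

(re-executing from step 1 with the substitution; state before step 1: counter=3 r=(0,0) succ=(0,0) retry=(0,0))
step 1 (P CAS): counter=3 r=(0,0) succ=(0,0) retry=(1,0)
step 2 (Q LOAD): counter=3 r=(0,3) succ=(0,0) retry=(1,0)
step 3 (Q CAS): counter=4 r=(0,3) succ=(0,1) retry=(1,0)
step 4 (P CAS): counter=4 r=(0,3) succ=(0,1) retry=(2,0)
step 5 (Q LOAD): counter=4 r=(0,4) succ=(0,1) retry=(2,0)
step 6 (Q CAS): counter=5 r=(0,4) succ=(0,2) retry=(2,0)
step 7 (P LOAD): counter=5 r=(5,4) succ=(0,2) retry=(2,0)
step 8 (P CAS): counter=6 r=(5,4) succ=(1,2) retry=(2,0)

counter=6 r=(5,4) succ=(1,2) retry=(2,0)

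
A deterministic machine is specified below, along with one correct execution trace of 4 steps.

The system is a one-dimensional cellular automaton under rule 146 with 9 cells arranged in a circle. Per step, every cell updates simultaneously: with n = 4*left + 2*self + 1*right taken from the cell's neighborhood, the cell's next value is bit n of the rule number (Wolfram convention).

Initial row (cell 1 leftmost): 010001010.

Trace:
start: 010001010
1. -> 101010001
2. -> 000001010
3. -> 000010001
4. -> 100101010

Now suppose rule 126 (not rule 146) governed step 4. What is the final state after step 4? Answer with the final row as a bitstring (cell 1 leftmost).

100111011

(re-executing step 4 under rule 126; state before step 4: 000010001)
4. -> 100111011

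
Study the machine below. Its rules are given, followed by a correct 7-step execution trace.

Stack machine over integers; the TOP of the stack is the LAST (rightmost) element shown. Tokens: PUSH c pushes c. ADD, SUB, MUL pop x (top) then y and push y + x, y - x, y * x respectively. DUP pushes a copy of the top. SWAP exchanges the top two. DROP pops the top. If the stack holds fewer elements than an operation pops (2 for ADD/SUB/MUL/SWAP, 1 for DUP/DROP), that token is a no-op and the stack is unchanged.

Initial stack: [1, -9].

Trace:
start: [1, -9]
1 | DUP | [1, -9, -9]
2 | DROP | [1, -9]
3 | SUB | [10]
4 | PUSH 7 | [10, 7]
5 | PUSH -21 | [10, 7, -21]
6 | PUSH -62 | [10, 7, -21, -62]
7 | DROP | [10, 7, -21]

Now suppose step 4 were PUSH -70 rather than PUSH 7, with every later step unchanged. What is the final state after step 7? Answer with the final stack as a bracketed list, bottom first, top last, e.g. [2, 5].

(re-executing from step 4 with the substitution; state before step 4: [10])
4 | PUSH -70 | [10, -70]
5 | PUSH -21 | [10, -70, -21]
6 | PUSH -62 | [10, -70, -21, -62]
7 | DROP | [10, -70, -21]

[10, -70, -21]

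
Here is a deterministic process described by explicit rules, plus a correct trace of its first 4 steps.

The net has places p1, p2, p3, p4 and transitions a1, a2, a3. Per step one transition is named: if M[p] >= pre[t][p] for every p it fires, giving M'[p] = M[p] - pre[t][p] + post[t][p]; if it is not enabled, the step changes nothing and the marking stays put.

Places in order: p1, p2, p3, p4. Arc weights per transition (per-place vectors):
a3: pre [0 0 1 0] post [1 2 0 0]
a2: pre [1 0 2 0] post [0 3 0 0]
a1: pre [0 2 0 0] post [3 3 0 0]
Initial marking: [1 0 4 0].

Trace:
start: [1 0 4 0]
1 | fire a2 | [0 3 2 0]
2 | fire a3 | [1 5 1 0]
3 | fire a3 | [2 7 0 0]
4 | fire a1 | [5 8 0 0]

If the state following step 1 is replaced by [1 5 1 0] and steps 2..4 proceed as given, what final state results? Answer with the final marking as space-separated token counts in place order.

5 8 0 0

state after step 1 := [1 5 1 0]
2 | fire a3 | [2 7 0 0]
3 | fire a3 | [2 7 0 0]
4 | fire a1 | [5 8 0 0]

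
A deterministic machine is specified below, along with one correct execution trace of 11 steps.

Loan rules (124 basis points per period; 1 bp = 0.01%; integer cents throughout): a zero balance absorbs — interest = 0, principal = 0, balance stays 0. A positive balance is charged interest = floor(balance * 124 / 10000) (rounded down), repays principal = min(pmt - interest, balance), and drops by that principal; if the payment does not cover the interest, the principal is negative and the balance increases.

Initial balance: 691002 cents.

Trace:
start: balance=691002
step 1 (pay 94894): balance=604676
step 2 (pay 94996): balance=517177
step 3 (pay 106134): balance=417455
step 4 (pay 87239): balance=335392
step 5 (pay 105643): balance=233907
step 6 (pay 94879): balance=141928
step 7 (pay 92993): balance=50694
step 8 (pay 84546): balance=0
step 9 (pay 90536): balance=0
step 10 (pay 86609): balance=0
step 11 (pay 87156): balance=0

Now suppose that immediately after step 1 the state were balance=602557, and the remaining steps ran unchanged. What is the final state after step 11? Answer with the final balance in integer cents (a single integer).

state after step 1 := balance=602557
step 2 (pay 94996): balance=515032
step 3 (pay 106134): balance=415284
step 4 (pay 87239): balance=333194
step 5 (pay 105643): balance=231682
step 6 (pay 94879): balance=139675
step 7 (pay 92993): balance=48413
step 8 (pay 84546): balance=0
step 9 (pay 90536): balance=0
step 10 (pay 86609): balance=0
step 11 (pay 87156): balance=0

0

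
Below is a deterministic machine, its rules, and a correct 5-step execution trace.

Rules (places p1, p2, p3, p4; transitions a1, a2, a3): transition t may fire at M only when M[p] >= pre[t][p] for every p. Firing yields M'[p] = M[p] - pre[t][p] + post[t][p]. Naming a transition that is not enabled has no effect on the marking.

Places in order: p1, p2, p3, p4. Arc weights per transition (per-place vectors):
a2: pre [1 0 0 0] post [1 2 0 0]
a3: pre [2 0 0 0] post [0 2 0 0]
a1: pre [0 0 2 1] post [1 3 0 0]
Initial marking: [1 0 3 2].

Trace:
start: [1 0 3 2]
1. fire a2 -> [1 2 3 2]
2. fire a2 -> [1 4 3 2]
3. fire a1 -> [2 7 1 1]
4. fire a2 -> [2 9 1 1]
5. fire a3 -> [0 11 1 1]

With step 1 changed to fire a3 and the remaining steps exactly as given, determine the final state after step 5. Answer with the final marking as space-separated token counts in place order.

(re-executing from step 1 with the substitution; state before step 1: [1 0 3 2])
1. fire a3 -> [1 0 3 2]
2. fire a2 -> [1 2 3 2]
3. fire a1 -> [2 5 1 1]
4. fire a2 -> [2 7 1 1]
5. fire a3 -> [0 9 1 1]

0 9 1 1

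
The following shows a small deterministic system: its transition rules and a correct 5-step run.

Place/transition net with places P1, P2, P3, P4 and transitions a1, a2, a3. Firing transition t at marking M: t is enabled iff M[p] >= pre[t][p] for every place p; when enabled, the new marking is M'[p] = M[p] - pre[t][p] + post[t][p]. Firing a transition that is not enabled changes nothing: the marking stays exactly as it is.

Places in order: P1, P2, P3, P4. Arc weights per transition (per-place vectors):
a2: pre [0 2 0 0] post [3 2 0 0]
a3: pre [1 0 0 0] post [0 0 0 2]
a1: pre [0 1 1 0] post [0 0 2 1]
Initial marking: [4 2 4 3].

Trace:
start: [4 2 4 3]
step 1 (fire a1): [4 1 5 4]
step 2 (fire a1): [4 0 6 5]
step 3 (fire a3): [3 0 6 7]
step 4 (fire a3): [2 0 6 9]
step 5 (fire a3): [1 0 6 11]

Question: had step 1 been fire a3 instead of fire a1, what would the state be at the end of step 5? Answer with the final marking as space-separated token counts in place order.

(re-executing from step 1 with the substitution; state before step 1: [4 2 4 3])
step 1 (fire a3): [3 2 4 5]
step 2 (fire a1): [3 1 5 6]
step 3 (fire a3): [2 1 5 8]
step 4 (fire a3): [1 1 5 10]
step 5 (fire a3): [0 1 5 12]

0 1 5 12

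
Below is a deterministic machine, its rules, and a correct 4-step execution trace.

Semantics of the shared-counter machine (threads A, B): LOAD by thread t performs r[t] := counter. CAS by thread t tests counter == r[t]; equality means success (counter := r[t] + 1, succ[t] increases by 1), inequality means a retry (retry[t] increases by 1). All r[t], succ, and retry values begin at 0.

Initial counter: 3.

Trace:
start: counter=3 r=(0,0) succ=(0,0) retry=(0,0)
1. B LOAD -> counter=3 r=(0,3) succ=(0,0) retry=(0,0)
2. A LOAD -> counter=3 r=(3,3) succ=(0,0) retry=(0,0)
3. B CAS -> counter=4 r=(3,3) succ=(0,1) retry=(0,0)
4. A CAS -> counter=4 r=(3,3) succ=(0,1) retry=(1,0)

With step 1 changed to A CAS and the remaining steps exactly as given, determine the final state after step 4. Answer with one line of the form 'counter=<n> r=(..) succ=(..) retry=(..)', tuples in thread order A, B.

(re-executing from step 1 with the substitution; state before step 1: counter=3 r=(0,0) succ=(0,0) retry=(0,0))
1. A CAS -> counter=3 r=(0,0) succ=(0,0) retry=(1,0)
2. A LOAD -> counter=3 r=(3,0) succ=(0,0) retry=(1,0)
3. B CAS -> counter=3 r=(3,0) succ=(0,0) retry=(1,1)
4. A CAS -> counter=4 r=(3,0) succ=(1,0) retry=(1,1)

counter=4 r=(3,0) succ=(1,0) retry=(1,1)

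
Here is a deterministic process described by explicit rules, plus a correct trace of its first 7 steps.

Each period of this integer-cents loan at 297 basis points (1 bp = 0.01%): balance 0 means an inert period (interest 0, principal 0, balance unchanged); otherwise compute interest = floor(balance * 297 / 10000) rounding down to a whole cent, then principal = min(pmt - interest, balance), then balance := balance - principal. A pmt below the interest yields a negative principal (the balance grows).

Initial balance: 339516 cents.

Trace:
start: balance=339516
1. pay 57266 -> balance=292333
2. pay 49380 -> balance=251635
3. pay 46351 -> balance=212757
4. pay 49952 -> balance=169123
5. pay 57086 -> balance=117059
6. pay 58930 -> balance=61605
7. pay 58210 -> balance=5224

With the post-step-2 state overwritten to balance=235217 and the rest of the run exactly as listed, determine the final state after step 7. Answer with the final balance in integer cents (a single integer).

state after step 2 := balance=235217
3. pay 46351 -> balance=195851
4. pay 49952 -> balance=151715
5. pay 57086 -> balance=99134
6. pay 58930 -> balance=43148
7. pay 58210 -> balance=0

0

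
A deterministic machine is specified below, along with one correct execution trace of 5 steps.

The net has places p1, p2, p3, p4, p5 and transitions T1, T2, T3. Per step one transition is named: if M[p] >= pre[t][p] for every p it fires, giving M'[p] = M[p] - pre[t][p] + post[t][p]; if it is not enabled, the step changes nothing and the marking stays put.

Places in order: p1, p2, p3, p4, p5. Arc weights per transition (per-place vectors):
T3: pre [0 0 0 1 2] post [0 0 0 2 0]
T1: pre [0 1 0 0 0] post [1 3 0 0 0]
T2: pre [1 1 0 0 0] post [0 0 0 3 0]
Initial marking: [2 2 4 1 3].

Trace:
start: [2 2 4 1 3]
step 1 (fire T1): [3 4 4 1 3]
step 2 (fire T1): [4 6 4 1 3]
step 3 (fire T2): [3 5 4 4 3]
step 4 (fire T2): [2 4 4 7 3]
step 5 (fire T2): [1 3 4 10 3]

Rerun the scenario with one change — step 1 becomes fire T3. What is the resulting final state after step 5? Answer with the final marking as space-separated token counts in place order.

0 1 4 11 1

(re-executing from step 1 with the substitution; state before step 1: [2 2 4 1 3])
step 1 (fire T3): [2 2 4 2 1]
step 2 (fire T1): [3 4 4 2 1]
step 3 (fire T2): [2 3 4 5 1]
step 4 (fire T2): [1 2 4 8 1]
step 5 (fire T2): [0 1 4 11 1]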